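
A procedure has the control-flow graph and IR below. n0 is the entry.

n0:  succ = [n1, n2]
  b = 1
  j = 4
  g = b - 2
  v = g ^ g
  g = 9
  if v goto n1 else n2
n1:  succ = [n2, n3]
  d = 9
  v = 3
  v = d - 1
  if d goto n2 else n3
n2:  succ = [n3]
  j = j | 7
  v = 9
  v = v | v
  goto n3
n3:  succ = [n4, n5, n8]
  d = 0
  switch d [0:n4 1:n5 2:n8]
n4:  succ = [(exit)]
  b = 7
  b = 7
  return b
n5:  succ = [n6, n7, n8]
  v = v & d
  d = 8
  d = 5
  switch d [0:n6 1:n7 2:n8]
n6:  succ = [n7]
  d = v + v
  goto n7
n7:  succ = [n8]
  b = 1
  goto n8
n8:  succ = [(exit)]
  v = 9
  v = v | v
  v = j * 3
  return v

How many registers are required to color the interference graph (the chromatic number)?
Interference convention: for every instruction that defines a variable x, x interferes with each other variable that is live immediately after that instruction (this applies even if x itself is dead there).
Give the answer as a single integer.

Block summaries:
  n0 def {b,g,j,v} use ∅
  n1 def {d,v} use ∅
  n2 def {j,v} use {j}
  n3 def {d} use ∅
  n4 def {b} use ∅
  n5 def {d,v} use {d,v}
  n6 def {d} use {v}
  n7 def {b} use ∅
  n8 def {v} use {j}

Live sets:
  n0 li=∅ lo={j}
  n1 li={j} lo={j,v}
  n2 li={j} lo={j,v}
  n3 li={j,v} lo={d,j,v}
  n4 li=∅ lo=∅
  n5 li={d,j,v} lo={j,v}
  n6 li={j,v} lo={j}
  n7 li={j} lo={j}
  n8 li={j} lo=∅

Interfere edges:
  b: {j}
  d: {j,v}
  g: {j,v}
  j: {b,d,g,v}
  v: {d,g,j}

Registers:
  {d,j,v} pairwise interfere (3-clique) ⇒ χ ≥ 3
  assign b→r1 d→r2 g→r2 j→r0 v→r1 — no edge inside a register ⇒ χ ≤ 3
  χ = 3

Answer: 3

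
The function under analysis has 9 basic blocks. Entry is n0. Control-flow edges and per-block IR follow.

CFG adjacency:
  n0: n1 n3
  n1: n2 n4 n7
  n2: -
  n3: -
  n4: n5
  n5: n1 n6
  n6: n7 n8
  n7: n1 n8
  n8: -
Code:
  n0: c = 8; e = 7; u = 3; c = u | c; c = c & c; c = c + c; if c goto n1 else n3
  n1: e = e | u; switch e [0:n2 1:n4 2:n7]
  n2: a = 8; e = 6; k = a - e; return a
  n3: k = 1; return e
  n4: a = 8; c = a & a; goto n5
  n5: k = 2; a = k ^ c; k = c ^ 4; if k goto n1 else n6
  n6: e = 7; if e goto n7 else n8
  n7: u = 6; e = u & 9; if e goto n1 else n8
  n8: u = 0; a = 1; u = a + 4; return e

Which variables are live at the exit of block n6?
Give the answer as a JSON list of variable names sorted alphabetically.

Answer: ["e"]

Derivation:
Per-block:
  n0 def {c,e,u} use ∅
  n1 def {e} use {e,u}
  n2 def {a,e,k} use ∅
  n3 def {k} use {e}
  n4 def {a,c} use ∅
  n5 def {a,k} use {c}
  n6 def {e} use ∅
  n7 def {e,u} use ∅
  n8 def {a,u} use {e}

Liveness:
  live n0: ∅→{e,u}
  live n1: {e,u}→{e,u}
  live n2: ∅→∅
  live n3: {e}→∅
  live n4: {e,u}→{c,e,u}
  live n5: {c,e,u}→{e,u}
  live n6: ∅→{e}
  live n7: ∅→{e,u}
  live n8: {e}→∅

live-out(n6) = ["e"]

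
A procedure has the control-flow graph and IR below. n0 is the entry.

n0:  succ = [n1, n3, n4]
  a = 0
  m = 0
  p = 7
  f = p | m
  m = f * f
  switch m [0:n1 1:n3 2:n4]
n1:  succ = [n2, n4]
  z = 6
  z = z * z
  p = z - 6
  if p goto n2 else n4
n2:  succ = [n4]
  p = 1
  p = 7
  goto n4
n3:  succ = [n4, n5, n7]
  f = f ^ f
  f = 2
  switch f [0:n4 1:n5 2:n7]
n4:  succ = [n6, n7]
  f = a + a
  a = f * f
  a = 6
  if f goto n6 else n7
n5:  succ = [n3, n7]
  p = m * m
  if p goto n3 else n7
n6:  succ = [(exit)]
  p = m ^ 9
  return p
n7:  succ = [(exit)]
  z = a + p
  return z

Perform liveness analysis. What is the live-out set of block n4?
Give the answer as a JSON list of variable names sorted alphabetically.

Block summaries:
  n0: {a,f,m,p} / ∅
  n1: {p,z} / ∅
  n2: {p} / ∅
  n3: {f} / {f}
  n4: {a,f} / {a}
  n5: {p} / {m}
  n6: {p} / {m}
  n7: {z} / {a,p}

Live sets:
  n0 li=∅ lo={a,f,m,p}
  n1 li={a,m} lo={a,m,p}
  n2 li={a,m} lo={a,m,p}
  n3 li={a,f,m,p} lo={a,f,m,p}
  n4 li={a,m,p} lo={a,m,p}
  n5 li={a,f,m} lo={a,f,m,p}
  n6 li={m} lo=∅
  n7 li={a,p} lo=∅

live-out(n4) = ["a", "m", "p"]

Answer: ["a", "m", "p"]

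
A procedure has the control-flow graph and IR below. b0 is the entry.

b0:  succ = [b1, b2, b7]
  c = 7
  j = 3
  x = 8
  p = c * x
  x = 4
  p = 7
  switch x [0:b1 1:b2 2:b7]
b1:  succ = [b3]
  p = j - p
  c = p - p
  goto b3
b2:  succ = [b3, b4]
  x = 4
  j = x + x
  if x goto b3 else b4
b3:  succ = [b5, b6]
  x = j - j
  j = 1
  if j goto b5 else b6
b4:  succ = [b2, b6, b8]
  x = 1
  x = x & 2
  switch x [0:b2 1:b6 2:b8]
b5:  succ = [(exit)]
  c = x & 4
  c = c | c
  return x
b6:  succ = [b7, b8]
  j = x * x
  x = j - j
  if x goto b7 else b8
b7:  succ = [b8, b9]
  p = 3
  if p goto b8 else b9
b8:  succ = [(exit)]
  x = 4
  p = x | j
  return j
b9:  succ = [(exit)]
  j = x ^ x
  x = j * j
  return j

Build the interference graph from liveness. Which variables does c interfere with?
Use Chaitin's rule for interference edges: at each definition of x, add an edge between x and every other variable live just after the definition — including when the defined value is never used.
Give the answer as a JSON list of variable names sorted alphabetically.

Answer: ["j", "x"]

Derivation:
def/use:
  b0 def {c,j,p,x} use ∅
  b1 def {c,p} use {j,p}
  b2 def {j,x} use ∅
  b3 def {j,x} use {j}
  b4 def {x} use ∅
  b5 def {c} use {x}
  b6 def {j,x} use {x}
  b7 def {p} use ∅
  b8 def {p,x} use {j}
  b9 def {j,x} use {x}

Live sets:
  b0 li=∅ lo={j,p,x}
  b1 li={j,p} lo={j}
  b2 li=∅ lo={j}
  b3 li={j} lo={x}
  b4 li={j} lo={j,x}
  b5 li={x} lo=∅
  b6 li={x} lo={j,x}
  b7 li={j,x} lo={j,x}
  b8 li={j} lo=∅
  b9 li={x} lo=∅

Interference:
  c — {j,x}
  j — {c,p,x}
  p — {j,x}
  x — {c,j,p}

N(c) = ["j", "x"]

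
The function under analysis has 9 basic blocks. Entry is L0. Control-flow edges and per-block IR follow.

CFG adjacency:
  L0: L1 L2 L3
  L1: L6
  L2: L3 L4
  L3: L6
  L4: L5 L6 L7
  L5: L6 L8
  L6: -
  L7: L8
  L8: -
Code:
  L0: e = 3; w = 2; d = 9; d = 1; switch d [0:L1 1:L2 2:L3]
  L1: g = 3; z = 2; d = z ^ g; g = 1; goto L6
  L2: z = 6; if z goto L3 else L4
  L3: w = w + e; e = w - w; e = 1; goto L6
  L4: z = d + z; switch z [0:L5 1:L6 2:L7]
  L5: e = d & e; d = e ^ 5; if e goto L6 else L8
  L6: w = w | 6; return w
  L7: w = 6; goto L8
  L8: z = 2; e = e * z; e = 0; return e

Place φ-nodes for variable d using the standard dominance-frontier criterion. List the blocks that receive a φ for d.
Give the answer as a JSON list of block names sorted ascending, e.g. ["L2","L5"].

Answer: ["L6", "L8"]

Analysis:
idom tree: L1←L0 L2←L0 L3←L0 L4←L2 L5←L4 L6←L0 L7←L4 L8←L4
Dom at joins:
  L3: preds {L0,L2}: {L0} ∩ {L0,L2} = {L0}; idom=L0
  L6: preds {L1,L3,L4,L5}: {L0,L1} ∩ {L0,L3} ∩ {L0,L2,L4} ∩ {L0,L2,L4,L5} = {L0}; idom=L0
  L8: preds {L5,L7}: {L0,L2,L4,L5} ∩ {L0,L2,L4,L7} = {L0,L2,L4}; idom=L4

Frontier:
  join L3 pred L0: · stop@L0
  join L3 pred L2: L2 stop@L0
  join L6 pred L1: L1 stop@L0
  join L6 pred L3: L3 stop@L0
  join L6 pred L4: L4→L2 stop@L0
  join L6 pred L5: L5→L4→L2 stop@L0
  join L8 pred L5: L5 stop@L4
  join L8 pred L7: L7 stop@L4
  L0: DF=∅
  L1: DF={L6}
  L2: DF={L3,L6}
  L3: DF={L6}
  L4: DF={L6}
  L5: DF={L6,L8}
  L6: DF=∅
  L7: DF={L8}
  L8: DF=∅

φ for d: defs {L0,L1,L5}
  DF⁺ = {L6,L8}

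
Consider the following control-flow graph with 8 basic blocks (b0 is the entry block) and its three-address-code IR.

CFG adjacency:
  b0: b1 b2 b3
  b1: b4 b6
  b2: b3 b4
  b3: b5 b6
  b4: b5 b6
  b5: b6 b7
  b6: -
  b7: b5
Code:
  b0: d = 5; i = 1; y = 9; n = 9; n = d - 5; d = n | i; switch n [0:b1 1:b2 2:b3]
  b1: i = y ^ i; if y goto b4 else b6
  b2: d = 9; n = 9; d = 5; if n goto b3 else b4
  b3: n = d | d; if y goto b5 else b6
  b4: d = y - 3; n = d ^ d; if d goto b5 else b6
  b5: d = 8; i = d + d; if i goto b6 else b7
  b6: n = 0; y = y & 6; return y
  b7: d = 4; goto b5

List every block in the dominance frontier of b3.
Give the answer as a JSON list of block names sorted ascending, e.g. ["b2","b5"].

idom tree: b1←b0 b2←b0 b3←b0 b4←b0 b5←b0 b6←b0 b7←b5
Dom∩ at merges:
  b3: preds {b0,b2}: {b0} ∩ {b0,b2} = {b0}; idom=b0
  b4: preds {b1,b2}: {b0,b1} ∩ {b0,b2} = {b0}; idom=b0
  b5: preds {b3,b4,b7}: {b0,b3} ∩ {b0,b4} ∩ {b0,b5,b7} = {b0}; idom=b0
  b6: preds {b1,b3,b4,b5}: {b0,b1} ∩ {b0,b3} ∩ {b0,b4} ∩ {b0,b5} = {b0}; idom=b0

DF walk-up:
  join b3 pred b0: · stop@b0
  join b3 pred b2: b2 stop@b0
  join b4 pred b1: b1 stop@b0
  join b4 pred b2: b2 stop@b0
  join b5 pred b3: b3 stop@b0
  join b5 pred b4: b4 stop@b0
  join b5 pred b7: b7→b5 stop@b0
  join b6 pred b1: b1 stop@b0
  join b6 pred b3: b3 stop@b0
  join b6 pred b4: b4 stop@b0
  join b6 pred b5: b5 stop@b0
  DF(b0)=∅
  DF(b1)={b4,b6}
  DF(b2)={b3,b4}
  DF(b3)={b5,b6}
  DF(b4)={b5,b6}
  DF(b5)={b5,b6}
  DF(b6)=∅
  DF(b7)={b5}

DF(b3) = ["b5", "b6"]

Answer: ["b5", "b6"]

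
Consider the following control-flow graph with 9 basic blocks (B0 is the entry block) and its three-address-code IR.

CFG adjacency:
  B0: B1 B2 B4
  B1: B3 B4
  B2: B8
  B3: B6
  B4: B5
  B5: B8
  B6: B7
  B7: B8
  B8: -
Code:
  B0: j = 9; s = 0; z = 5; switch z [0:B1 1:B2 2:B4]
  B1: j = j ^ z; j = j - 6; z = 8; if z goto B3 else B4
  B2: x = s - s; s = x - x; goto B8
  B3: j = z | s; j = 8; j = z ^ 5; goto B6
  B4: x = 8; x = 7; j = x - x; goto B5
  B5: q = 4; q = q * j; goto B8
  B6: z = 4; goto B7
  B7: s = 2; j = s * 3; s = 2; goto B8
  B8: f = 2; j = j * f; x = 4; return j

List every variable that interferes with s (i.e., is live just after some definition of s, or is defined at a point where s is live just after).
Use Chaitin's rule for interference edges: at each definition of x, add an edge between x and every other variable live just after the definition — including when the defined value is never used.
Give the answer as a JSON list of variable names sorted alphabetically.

Answer: ["j", "z"]

Working:
Per-block:
  B0: {j,s,z} / ∅
  B1: {j,z} / {j,z}
  B2: {s,x} / {s}
  B3: {j} / {s,z}
  B4: {j,x} / ∅
  B5: {q} / {j}
  B6: {z} / ∅
  B7: {j,s} / ∅
  B8: {f,j,x} / {j}

Live sets:
  B0 li=∅ lo={j,s,z}
  B1 li={j,s,z} lo={s,z}
  B2 li={j,s} lo={j}
  B3 li={s,z} lo=∅
  B4 li=∅ lo={j}
  B5 li={j} lo={j}
  B6 li=∅ lo=∅
  B7 li=∅ lo={j}
  B8 li={j} lo=∅

Interference:
  f: {j}
  j: {f,q,s,x,z}
  q: {j}
  s: {j,z}
  x: {j}
  z: {j,s}

N(s) = ["j", "z"]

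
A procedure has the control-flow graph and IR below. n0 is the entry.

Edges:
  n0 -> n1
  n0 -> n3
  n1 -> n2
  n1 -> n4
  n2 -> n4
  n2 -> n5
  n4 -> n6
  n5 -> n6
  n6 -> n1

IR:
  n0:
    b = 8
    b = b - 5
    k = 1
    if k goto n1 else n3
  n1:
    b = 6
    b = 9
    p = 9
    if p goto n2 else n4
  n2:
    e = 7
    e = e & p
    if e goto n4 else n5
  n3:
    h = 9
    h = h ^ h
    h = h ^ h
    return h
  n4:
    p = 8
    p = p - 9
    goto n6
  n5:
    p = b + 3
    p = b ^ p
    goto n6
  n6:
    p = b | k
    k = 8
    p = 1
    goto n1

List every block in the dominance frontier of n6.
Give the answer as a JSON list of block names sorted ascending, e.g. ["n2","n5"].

Answer: ["n1"]

Working:
idom tree: n1←n0 n2←n1 n3←n0 n4←n1 n5←n2 n6←n1
Dom∩ at merges:
  n1: preds {n0,n6}: {n0} ∩ {n0,n1,n6} = {n0}; idom=n0
  n4: preds {n1,n2}: {n0,n1} ∩ {n0,n1,n2} = {n0,n1}; idom=n1
  n6: preds {n4,n5}: {n0,n1,n4} ∩ {n0,n1,n2,n5} = {n0,n1}; idom=n1

DF derivation:
  n1←n0: walk · to n0
  n1←n6: walk n6→n1 to n0
  n4←n1: walk · to n1
  n4←n2: walk n2 to n1
  n6←n4: walk n4 to n1
  n6←n5: walk n5→n2 to n1
  n0 → ∅
  n1 → {n1}
  n2 → {n4,n6}
  n3 → ∅
  n4 → {n6}
  n5 → {n6}
  n6 → {n1}

DF(n6) = ["n1"]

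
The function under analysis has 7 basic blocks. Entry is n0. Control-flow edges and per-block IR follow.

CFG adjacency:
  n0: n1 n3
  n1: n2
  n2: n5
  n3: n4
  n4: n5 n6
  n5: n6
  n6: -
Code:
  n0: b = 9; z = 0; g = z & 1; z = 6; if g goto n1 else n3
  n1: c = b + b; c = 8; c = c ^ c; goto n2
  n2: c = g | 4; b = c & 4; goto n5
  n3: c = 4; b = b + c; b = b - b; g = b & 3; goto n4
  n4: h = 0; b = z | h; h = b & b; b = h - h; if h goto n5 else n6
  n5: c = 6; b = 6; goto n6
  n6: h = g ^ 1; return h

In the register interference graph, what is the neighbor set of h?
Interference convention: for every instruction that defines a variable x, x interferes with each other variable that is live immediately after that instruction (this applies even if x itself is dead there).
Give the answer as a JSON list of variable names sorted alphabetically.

Per-block:
  n0: {b,g,z} / ∅
  n1: {c} / {b}
  n2: {b,c} / {g}
  n3: {b,c,g} / {b}
  n4: {b,h} / {z}
  n5: {b,c} / ∅
  n6: {h} / {g}

Backward fixpoint:
  n0 li=∅ lo={b,g,z}
  n1 li={b,g} lo={g}
  n2 li={g} lo={g}
  n3 li={b,z} lo={g,z}
  n4 li={g,z} lo={g}
  n5 li={g} lo={g}
  n6 li={g} lo=∅

Conflict graph:
  b↔{c,g,h,z}
  c↔{b,g,z}
  g↔{b,c,h,z}
  h↔{b,g,z}
  z↔{b,c,g,h}

N(h) = ["b", "g", "z"]

Answer: ["b", "g", "z"]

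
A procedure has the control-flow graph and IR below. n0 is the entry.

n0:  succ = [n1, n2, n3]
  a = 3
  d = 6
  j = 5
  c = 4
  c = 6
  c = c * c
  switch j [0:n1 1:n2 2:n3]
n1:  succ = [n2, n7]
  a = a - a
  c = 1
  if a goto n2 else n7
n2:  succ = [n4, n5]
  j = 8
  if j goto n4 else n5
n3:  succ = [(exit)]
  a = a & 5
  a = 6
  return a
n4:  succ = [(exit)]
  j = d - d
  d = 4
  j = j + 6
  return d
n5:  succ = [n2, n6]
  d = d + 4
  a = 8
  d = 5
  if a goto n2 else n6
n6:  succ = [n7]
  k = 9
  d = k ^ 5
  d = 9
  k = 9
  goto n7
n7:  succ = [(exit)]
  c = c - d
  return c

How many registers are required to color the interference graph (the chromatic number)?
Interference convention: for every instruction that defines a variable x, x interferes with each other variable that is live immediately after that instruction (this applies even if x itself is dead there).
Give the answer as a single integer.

Per-block:
  n0 def {a,c,d,j} use ∅
  n1 def {a,c} use {a}
  n2 def {j} use ∅
  n3 def {a} use {a}
  n4 def {d,j} use {d}
  n5 def {a,d} use {d}
  n6 def {d,k} use ∅
  n7 def {c} use {c,d}

Liveness:
  n0 li=∅ lo={a,c,d}
  n1 li={a,d} lo={c,d}
  n2 li={c,d} lo={c,d}
  n3 li={a} lo=∅
  n4 li={d} lo=∅
  n5 li={c,d} lo={c,d}
  n6 li={c} lo={c,d}
  n7 li={c,d} lo=∅

Interfere edges:
  a — {c,d,j}
  c — {a,d,j,k}
  d — {a,c,j,k}
  j — {a,c,d}
  k — {c,d}

Colouring:
  clique {a,c,d,j} ⇒ need ≥ 4
  4-colouring: r0={c}  r1={d}  r2={a,k}  r3={j}
  χ = 4

Answer: 4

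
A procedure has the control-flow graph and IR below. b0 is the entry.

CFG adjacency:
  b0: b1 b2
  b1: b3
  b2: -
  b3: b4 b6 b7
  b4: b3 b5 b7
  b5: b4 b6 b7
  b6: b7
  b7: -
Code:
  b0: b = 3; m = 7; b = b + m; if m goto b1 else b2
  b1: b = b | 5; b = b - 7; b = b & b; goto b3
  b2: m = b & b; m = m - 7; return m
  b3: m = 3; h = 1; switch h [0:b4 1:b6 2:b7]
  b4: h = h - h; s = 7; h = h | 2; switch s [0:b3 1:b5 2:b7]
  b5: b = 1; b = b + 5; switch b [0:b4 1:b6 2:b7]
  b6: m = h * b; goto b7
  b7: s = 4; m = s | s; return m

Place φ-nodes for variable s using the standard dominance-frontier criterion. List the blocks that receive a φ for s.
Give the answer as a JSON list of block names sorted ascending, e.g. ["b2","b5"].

idom tree: b1←b0 b2←b0 b3←b1 b4←b3 b5←b4 b6←b3 b7←b3
Dom at joins:
  b3: preds {b1,b4}: {b0,b1} ∩ {b0,b1,b3,b4} = {b0,b1}; idom=b1
  b4: preds {b3,b5}: {b0,b1,b3} ∩ {b0,b1,b3,b4,b5} = {b0,b1,b3}; idom=b3
  b6: preds {b3,b5}: {b0,b1,b3} ∩ {b0,b1,b3,b4,b5} = {b0,b1,b3}; idom=b3
  b7: preds {b3,b4,b5,b6}: {b0,b1,b3} ∩ {b0,b1,b3,b4} ∩ {b0,b1,b3,b4,b5} ∩ {b0,b1,b3,b6} = {b0,b1,b3}; idom=b3

DF derivation:
  join b3 pred b1: · stop@b1
  join b3 pred b4: b4→b3 stop@b1
  join b4 pred b3: · stop@b3
  join b4 pred b5: b5→b4 stop@b3
  join b6 pred b3: · stop@b3
  join b6 pred b5: b5→b4 stop@b3
  join b7 pred b3: · stop@b3
  join b7 pred b4: b4 stop@b3
  join b7 pred b5: b5→b4 stop@b3
  join b7 pred b6: b6 stop@b3
  b0: DF=∅
  b1: DF=∅
  b2: DF=∅
  b3: DF={b3}
  b4: DF={b3,b4,b6,b7}
  b5: DF={b4,b6,b7}
  b6: DF={b7}
  b7: DF=∅

φ for s: defs {b4,b7}
  DF⁺ = {b3,b4,b6,b7}

Answer: ["b3", "b4", "b6", "b7"]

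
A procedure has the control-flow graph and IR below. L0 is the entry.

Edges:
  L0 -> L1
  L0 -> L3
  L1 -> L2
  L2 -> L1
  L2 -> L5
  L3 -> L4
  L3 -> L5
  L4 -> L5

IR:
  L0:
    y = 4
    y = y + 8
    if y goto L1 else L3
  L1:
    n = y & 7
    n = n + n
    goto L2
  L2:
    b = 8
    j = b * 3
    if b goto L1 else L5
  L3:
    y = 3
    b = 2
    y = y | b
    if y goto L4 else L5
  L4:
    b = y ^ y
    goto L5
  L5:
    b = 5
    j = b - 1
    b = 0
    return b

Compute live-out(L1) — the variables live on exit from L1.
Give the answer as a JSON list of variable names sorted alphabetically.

Per-block:
  L0: def={y} ue=∅
  L1: def={n} ue={y}
  L2: def={b,j} ue=∅
  L3: def={b,y} ue=∅
  L4: def={b} ue={y}
  L5: def={b,j} ue=∅

Backward fixpoint:
  L0: in=∅ out={y}
  L1: in={y} out={y}
  L2: in={y} out={y}
  L3: in=∅ out={y}
  L4: in={y} out=∅
  L5: in=∅ out=∅

live-out(L1) = ["y"]

Answer: ["y"]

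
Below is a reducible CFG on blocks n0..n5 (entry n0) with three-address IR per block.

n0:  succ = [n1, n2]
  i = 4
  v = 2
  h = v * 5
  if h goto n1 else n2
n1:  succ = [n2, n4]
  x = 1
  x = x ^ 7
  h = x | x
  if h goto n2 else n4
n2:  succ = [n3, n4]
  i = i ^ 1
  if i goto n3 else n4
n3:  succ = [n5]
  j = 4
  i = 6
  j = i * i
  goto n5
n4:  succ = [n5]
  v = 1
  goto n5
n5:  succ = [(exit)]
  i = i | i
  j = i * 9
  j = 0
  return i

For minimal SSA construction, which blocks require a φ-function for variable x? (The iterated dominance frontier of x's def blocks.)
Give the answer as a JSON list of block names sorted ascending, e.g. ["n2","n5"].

Answer: ["n2", "n4", "n5"]

Derivation:
idom tree: n1←n0 n2←n0 n3←n2 n4←n0 n5←n0
Dom at joins:
  n2: preds {n0,n1}: {n0} ∩ {n0,n1} = {n0}; idom=n0
  n4: preds {n1,n2}: {n0,n1} ∩ {n0,n2} = {n0}; idom=n0
  n5: preds {n3,n4}: {n0,n2,n3} ∩ {n0,n4} = {n0}; idom=n0

Frontier:
  n2←n0: walk · to n0
  n2←n1: walk n1 to n0
  n4←n1: walk n1 to n0
  n4←n2: walk n2 to n0
  n5←n3: walk n3→n2 to n0
  n5←n4: walk n4 to n0
  n0 → ∅
  n1 → {n2,n4}
  n2 → {n4,n5}
  n3 → {n5}
  n4 → {n5}
  n5 → ∅

φ for x: defs {n1}
  DF⁺ = {n2,n4,n5}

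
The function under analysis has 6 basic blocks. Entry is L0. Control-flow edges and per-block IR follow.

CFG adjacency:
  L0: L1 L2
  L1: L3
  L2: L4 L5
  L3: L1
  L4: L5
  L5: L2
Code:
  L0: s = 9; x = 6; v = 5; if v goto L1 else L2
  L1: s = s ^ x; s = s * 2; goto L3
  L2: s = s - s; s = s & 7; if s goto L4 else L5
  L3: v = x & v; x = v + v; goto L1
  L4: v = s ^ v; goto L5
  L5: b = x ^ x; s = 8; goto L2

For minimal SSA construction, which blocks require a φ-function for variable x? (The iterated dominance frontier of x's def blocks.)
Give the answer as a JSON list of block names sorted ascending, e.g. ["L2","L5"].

Answer: ["L1"]

Working:
idom tree: L1←L0 L2←L0 L3←L1 L4←L2 L5←L2
Join-block Dom:
  L1: preds {L0,L3}: {L0} ∩ {L0,L1,L3} = {L0}; idom=L0
  L2: preds {L0,L5}: {L0} ∩ {L0,L2,L5} = {L0}; idom=L0
  L5: preds {L2,L4}: {L0,L2} ∩ {L0,L2,L4} = {L0,L2}; idom=L2

Frontier:
  join L1 pred L0: · stop@L0
  join L1 pred L3: L3→L1 stop@L0
  join L2 pred L0: · stop@L0
  join L2 pred L5: L5→L2 stop@L0
  join L5 pred L2: · stop@L2
  join L5 pred L4: L4 stop@L2
  L0: DF=∅
  L1: DF={L1}
  L2: DF={L2}
  L3: DF={L1}
  L4: DF={L5}
  L5: DF={L2}

φ for x: defs {L0,L3}
  DF⁺ = {L1}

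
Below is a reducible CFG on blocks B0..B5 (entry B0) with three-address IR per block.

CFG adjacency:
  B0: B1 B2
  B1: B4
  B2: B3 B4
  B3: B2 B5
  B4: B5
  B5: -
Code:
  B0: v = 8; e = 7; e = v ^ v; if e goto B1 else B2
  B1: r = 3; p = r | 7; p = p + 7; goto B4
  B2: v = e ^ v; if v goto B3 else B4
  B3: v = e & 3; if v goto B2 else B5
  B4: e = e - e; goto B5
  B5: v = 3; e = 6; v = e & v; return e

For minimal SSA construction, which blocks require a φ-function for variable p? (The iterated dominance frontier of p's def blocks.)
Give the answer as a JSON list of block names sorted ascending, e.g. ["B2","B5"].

Answer: ["B4", "B5"]

Analysis:
idom tree: B1←B0 B2←B0 B3←B2 B4←B0 B5←B0
Dom∩ at merges:
  B2: preds {B0,B3}: {B0} ∩ {B0,B2,B3} = {B0}; idom=B0
  B4: preds {B1,B2}: {B0,B1} ∩ {B0,B2} = {B0}; idom=B0
  B5: preds {B3,B4}: {B0,B2,B3} ∩ {B0,B4} = {B0}; idom=B0

Frontier:
  B2←B0: walk · to B0
  B2←B3: walk B3→B2 to B0
  B4←B1: walk B1 to B0
  B4←B2: walk B2 to B0
  B5←B3: walk B3→B2 to B0
  B5←B4: walk B4 to B0
  B0: DF=∅
  B1: DF={B4}
  B2: DF={B2,B4,B5}
  B3: DF={B2,B5}
  B4: DF={B5}
  B5: DF=∅

φ for p: defs {B1}
  DF⁺ = {B4,B5}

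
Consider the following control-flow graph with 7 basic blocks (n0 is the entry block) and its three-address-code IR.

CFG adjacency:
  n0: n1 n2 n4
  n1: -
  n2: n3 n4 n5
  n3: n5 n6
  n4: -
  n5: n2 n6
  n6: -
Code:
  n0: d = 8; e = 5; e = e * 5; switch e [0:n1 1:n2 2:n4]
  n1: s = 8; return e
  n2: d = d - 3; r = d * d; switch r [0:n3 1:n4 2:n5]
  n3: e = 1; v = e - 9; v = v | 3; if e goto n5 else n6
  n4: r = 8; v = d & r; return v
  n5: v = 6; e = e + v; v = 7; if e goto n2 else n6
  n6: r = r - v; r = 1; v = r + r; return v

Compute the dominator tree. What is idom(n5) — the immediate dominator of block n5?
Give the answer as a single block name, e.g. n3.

Answer: n2

Derivation:
idom tree: n1←n0 n2←n0 n3←n2 n4←n0 n5←n2 n6←n2
Dom∩ at merges:
  n2: preds {n0,n5}: {n0} ∩ {n0,n2,n5} = {n0}; idom=n0
  n4: preds {n0,n2}: {n0} ∩ {n0,n2} = {n0}; idom=n0
  n5: preds {n2,n3}: {n0,n2} ∩ {n0,n2,n3} = {n0,n2}; idom=n2
  n6: preds {n3,n5}: {n0,n2,n3} ∩ {n0,n2,n5} = {n0,n2}; idom=n2

idom(n5) = n2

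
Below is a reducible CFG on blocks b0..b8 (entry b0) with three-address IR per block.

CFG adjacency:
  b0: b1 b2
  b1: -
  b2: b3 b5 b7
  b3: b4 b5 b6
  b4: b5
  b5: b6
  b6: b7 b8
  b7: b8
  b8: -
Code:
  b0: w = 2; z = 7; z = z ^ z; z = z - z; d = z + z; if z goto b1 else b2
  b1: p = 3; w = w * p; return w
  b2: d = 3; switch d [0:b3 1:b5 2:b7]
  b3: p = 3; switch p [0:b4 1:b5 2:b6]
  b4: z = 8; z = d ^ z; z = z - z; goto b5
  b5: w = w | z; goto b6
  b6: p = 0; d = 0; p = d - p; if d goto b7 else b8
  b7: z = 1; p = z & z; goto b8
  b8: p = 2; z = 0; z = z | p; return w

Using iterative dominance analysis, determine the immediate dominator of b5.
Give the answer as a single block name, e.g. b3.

idom tree: b1←b0 b2←b0 b3←b2 b4←b3 b5←b2 b6←b2 b7←b2 b8←b2
Join-block Dom:
  b5: preds {b2,b3,b4}: {b0,b2} ∩ {b0,b2,b3} ∩ {b0,b2,b3,b4} = {b0,b2}; idom=b2
  b6: preds {b3,b5}: {b0,b2,b3} ∩ {b0,b2,b5} = {b0,b2}; idom=b2
  b7: preds {b2,b6}: {b0,b2} ∩ {b0,b2,b6} = {b0,b2}; idom=b2
  b8: preds {b6,b7}: {b0,b2,b6} ∩ {b0,b2,b7} = {b0,b2}; idom=b2

idom(b5) = b2

Answer: b2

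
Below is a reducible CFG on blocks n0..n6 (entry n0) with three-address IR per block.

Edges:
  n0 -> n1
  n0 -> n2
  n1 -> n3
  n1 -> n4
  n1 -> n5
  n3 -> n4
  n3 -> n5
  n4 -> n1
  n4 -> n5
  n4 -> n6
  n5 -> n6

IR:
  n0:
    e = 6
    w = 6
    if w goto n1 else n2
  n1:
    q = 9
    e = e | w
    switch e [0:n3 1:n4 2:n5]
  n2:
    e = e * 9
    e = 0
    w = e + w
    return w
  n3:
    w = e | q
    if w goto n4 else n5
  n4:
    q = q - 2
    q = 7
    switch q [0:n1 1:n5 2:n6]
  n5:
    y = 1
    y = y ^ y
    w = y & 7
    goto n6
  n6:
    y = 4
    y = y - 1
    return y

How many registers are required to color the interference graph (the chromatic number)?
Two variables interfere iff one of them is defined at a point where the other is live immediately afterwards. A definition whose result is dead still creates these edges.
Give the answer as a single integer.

Block summaries:
  n0: {e,w} / ∅
  n1: {e,q} / {e,w}
  n2: {e,w} / {e,w}
  n3: {w} / {e,q}
  n4: {q} / {q}
  n5: {w,y} / ∅
  n6: {y} / ∅

Backward fixpoint:
  n0 li=∅ lo={e,w}
  n1 li={e,w} lo={e,q,w}
  n2 li={e,w} lo=∅
  n3 li={e,q} lo={e,q,w}
  n4 li={e,q,w} lo={e,w}
  n5 li=∅ lo=∅
  n6 li=∅ lo=∅

Interference:
  e↔{q,w}
  q↔{e,w}
  w↔{e,q}
  y↔∅

Registers:
  clique {e,q,w} ⇒ need ≥ 3
  3-colouring: r0={e,y}  r1={q}  r2={w}
  χ = 3

Answer: 3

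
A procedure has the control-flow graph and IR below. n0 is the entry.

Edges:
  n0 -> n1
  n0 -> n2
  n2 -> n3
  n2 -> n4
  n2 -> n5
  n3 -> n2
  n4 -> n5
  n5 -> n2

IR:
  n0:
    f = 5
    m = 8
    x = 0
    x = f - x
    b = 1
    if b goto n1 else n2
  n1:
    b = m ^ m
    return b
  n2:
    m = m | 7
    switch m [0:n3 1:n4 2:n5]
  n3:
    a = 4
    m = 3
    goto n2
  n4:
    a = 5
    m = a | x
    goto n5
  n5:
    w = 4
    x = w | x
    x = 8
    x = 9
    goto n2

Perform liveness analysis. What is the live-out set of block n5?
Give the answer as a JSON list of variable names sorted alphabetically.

Block summaries:
  n0: def={b,f,m,x} ue=∅
  n1: def={b} ue={m}
  n2: def={m} ue={m}
  n3: def={a,m} ue=∅
  n4: def={a,m} ue={x}
  n5: def={w,x} ue={x}

Backward fixpoint:
  n0 li=∅ lo={m,x}
  n1 li={m} lo=∅
  n2 li={m,x} lo={m,x}
  n3 li={x} lo={m,x}
  n4 li={x} lo={m,x}
  n5 li={m,x} lo={m,x}

live-out(n5) = ["m", "x"]

Answer: ["m", "x"]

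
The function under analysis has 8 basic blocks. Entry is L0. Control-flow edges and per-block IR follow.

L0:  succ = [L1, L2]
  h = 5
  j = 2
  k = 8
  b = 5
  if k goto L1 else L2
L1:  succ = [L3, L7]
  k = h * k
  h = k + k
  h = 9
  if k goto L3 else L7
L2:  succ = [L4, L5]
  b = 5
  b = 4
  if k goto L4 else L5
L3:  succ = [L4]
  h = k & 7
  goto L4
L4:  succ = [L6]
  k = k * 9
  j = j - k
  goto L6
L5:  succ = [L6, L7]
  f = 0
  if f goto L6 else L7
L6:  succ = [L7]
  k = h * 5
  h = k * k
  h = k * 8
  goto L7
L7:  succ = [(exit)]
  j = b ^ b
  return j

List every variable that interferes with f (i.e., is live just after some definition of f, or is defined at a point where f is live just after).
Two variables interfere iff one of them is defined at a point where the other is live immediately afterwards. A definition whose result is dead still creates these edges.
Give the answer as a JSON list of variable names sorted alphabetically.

Answer: ["b", "h"]

Working:
Block summaries:
  L0: {b,h,j,k} / ∅
  L1: {h,k} / {h,k}
  L2: {b} / {k}
  L3: {h} / {k}
  L4: {j,k} / {j,k}
  L5: {f} / ∅
  L6: {h,k} / {h}
  L7: {j} / {b}

Backward fixpoint:
  L0 li=∅ lo={b,h,j,k}
  L1 li={b,h,j,k} lo={b,j,k}
  L2 li={h,j,k} lo={b,h,j,k}
  L3 li={b,j,k} lo={b,h,j,k}
  L4 li={b,h,j,k} lo={b,h}
  L5 li={b,h} lo={b,h}
  L6 li={b,h} lo={b}
  L7 li={b} lo=∅

Interfere edges:
  b: {f,h,j,k}
  f: {b,h}
  h: {b,f,j,k}
  j: {b,h,k}
  k: {b,h,j}

N(f) = ["b", "h"]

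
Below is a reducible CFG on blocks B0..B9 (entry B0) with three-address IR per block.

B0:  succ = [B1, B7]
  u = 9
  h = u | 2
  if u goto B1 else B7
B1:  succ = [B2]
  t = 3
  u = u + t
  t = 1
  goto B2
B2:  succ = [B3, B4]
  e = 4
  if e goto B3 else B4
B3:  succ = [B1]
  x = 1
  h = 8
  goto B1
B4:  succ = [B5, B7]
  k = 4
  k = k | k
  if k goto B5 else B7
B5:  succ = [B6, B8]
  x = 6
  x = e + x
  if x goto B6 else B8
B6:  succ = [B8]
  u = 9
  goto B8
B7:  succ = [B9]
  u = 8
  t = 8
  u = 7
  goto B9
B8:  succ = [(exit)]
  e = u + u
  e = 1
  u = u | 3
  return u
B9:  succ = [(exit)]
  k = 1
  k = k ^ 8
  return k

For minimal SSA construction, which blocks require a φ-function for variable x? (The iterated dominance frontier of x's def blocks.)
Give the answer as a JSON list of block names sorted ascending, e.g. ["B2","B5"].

Answer: ["B1", "B7"]

Analysis:
idom tree: B1←B0 B2←B1 B3←B2 B4←B2 B5←B4 B6←B5 B7←B0 B8←B5 B9←B7
Join-block Dom:
  B1: preds {B0,B3}: {B0} ∩ {B0,B1,B2,B3} = {B0}; idom=B0
  B7: preds {B0,B4}: {B0} ∩ {B0,B1,B2,B4} = {B0}; idom=B0
  B8: preds {B5,B6}: {B0,B1,B2,B4,B5} ∩ {B0,B1,B2,B4,B5,B6} = {B0,B1,B2,B4,B5}; idom=B5

Frontier:
  B1←B0: walk · to B0
  B1←B3: walk B3→B2→B1 to B0
  B7←B0: walk · to B0
  B7←B4: walk B4→B2→B1 to B0
  B8←B5: walk · to B5
  B8←B6: walk B6 to B5
  B0 → ∅
  B1 → {B1,B7}
  B2 → {B1,B7}
  B3 → {B1}
  B4 → {B7}
  B5 → ∅
  B6 → {B8}
  B7 → ∅
  B8 → ∅
  B9 → ∅

φ for x: defs {B3,B5}
  DF⁺ = {B1,B7}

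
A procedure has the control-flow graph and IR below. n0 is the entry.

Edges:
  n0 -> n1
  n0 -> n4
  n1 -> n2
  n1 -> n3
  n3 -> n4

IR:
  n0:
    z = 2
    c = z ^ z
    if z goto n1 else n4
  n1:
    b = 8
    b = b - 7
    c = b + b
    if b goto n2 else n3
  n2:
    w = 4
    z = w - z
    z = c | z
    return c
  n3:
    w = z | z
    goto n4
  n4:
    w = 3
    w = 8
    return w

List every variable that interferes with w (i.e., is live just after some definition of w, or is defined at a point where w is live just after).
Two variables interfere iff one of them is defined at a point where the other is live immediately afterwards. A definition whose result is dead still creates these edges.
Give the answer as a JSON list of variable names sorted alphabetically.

Answer: ["c", "z"]

Analysis:
Block summaries:
  n0 def {c,z} use ∅
  n1 def {b,c} use ∅
  n2 def {w,z} use {c,z}
  n3 def {w} use {z}
  n4 def {w} use ∅

Liveness:
  n0: in=∅ out={z}
  n1: in={z} out={c,z}
  n2: in={c,z} out=∅
  n3: in={z} out=∅
  n4: in=∅ out=∅

Interference:
  b: {c,z}
  c: {b,w,z}
  w: {c,z}
  z: {b,c,w}

N(w) = ["c", "z"]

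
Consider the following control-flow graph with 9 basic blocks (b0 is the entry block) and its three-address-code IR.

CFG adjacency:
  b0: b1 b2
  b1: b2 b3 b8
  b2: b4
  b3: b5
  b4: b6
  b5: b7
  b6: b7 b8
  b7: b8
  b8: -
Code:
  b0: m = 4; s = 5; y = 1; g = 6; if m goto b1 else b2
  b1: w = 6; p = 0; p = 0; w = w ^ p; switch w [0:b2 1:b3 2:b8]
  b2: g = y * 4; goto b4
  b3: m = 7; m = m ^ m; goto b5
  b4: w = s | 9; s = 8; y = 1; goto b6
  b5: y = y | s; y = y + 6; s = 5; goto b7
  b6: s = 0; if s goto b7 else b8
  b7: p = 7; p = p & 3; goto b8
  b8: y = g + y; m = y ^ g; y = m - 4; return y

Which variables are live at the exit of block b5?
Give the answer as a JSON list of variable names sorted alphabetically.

Answer: ["g", "y"]

Derivation:
Block summaries:
  b0: def={g,m,s,y} ue=∅
  b1: def={p,w} ue=∅
  b2: def={g} ue={y}
  b3: def={m} ue=∅
  b4: def={s,w,y} ue={s}
  b5: def={s,y} ue={s,y}
  b6: def={s} ue=∅
  b7: def={p} ue=∅
  b8: def={m,y} ue={g,y}

Liveness:
  b0: in=∅ out={g,s,y}
  b1: in={g,s,y} out={g,s,y}
  b2: in={s,y} out={g,s}
  b3: in={g,s,y} out={g,s,y}
  b4: in={g,s} out={g,y}
  b5: in={g,s,y} out={g,y}
  b6: in={g,y} out={g,y}
  b7: in={g,y} out={g,y}
  b8: in={g,y} out=∅

live-out(b5) = ["g", "y"]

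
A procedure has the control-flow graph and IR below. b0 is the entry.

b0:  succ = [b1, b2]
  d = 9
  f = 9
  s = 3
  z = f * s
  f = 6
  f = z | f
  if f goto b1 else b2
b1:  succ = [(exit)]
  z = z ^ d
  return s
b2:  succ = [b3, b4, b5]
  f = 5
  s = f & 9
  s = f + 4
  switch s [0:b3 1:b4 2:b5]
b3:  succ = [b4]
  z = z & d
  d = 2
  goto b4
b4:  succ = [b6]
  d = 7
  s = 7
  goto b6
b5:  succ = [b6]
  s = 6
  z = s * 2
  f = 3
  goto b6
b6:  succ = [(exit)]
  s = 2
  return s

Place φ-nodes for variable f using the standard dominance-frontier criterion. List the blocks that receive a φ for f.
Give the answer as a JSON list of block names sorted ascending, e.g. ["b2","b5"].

idom tree: b1←b0 b2←b0 b3←b2 b4←b2 b5←b2 b6←b2
Dom∩ at merges:
  b4: preds {b2,b3}: {b0,b2} ∩ {b0,b2,b3} = {b0,b2}; idom=b2
  b6: preds {b4,b5}: {b0,b2,b4} ∩ {b0,b2,b5} = {b0,b2}; idom=b2

Frontier:
  join b4 pred b2: · stop@b2
  join b4 pred b3: b3 stop@b2
  join b6 pred b4: b4 stop@b2
  join b6 pred b5: b5 stop@b2
  b0 → ∅
  b1 → ∅
  b2 → ∅
  b3 → {b4}
  b4 → {b6}
  b5 → {b6}
  b6 → ∅

φ for f: defs {b0,b2,b5}
  DF⁺ = {b6}

Answer: ["b6"]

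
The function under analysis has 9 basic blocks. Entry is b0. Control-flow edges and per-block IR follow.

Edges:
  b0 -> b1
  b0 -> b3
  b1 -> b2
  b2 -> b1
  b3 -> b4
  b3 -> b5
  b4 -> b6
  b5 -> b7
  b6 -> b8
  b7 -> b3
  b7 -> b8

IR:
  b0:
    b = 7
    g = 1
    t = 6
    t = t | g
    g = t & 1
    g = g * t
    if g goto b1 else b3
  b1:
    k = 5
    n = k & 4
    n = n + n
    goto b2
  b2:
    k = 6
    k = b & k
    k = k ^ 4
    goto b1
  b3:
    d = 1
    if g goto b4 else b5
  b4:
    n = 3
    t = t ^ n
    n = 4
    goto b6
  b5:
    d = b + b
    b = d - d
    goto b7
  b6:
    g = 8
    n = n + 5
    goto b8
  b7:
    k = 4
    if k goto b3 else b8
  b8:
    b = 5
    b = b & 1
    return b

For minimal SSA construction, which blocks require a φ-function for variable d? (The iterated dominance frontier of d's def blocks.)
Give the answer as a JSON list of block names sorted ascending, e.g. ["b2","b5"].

idom tree: b1←b0 b2←b1 b3←b0 b4←b3 b5←b3 b6←b4 b7←b5 b8←b3
Dom at joins:
  b1: preds {b0,b2}: {b0} ∩ {b0,b1,b2} = {b0}; idom=b0
  b3: preds {b0,b7}: {b0} ∩ {b0,b3,b5,b7} = {b0}; idom=b0
  b8: preds {b6,b7}: {b0,b3,b4,b6} ∩ {b0,b3,b5,b7} = {b0,b3}; idom=b3

DF walk-up:
  join b1 pred b0: · stop@b0
  join b1 pred b2: b2→b1 stop@b0
  join b3 pred b0: · stop@b0
  join b3 pred b7: b7→b5→b3 stop@b0
  join b8 pred b6: b6→b4 stop@b3
  join b8 pred b7: b7→b5 stop@b3
  b0: DF=∅
  b1: DF={b1}
  b2: DF={b1}
  b3: DF={b3}
  b4: DF={b8}
  b5: DF={b3,b8}
  b6: DF={b8}
  b7: DF={b3,b8}
  b8: DF=∅

φ for d: defs {b3,b5}
  DF⁺ = {b3,b8}

Answer: ["b3", "b8"]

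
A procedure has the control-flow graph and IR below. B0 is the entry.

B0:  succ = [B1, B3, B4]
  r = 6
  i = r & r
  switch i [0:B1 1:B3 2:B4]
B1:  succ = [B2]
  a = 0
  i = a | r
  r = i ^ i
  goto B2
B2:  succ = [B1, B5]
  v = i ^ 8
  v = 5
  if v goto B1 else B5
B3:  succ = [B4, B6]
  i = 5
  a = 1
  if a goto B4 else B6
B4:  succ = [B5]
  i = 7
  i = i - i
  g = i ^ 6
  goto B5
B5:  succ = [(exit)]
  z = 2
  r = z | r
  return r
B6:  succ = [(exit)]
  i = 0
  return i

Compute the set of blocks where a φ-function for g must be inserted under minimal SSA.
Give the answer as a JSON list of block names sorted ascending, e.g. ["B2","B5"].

Answer: ["B5"]

Working:
idom tree: B1←B0 B2←B1 B3←B0 B4←B0 B5←B0 B6←B3
Dom at joins:
  B1: preds {B0,B2}: {B0} ∩ {B0,B1,B2} = {B0}; idom=B0
  B4: preds {B0,B3}: {B0} ∩ {B0,B3} = {B0}; idom=B0
  B5: preds {B2,B4}: {B0,B1,B2} ∩ {B0,B4} = {B0}; idom=B0

DF derivation:
  join B1 pred B0: · stop@B0
  join B1 pred B2: B2→B1 stop@B0
  join B4 pred B0: · stop@B0
  join B4 pred B3: B3 stop@B0
  join B5 pred B2: B2→B1 stop@B0
  join B5 pred B4: B4 stop@B0
  DF(B0)=∅
  DF(B1)={B1,B5}
  DF(B2)={B1,B5}
  DF(B3)={B4}
  DF(B4)={B5}
  DF(B5)=∅
  DF(B6)=∅

φ for g: defs {B4}
  DF⁺ = {B5}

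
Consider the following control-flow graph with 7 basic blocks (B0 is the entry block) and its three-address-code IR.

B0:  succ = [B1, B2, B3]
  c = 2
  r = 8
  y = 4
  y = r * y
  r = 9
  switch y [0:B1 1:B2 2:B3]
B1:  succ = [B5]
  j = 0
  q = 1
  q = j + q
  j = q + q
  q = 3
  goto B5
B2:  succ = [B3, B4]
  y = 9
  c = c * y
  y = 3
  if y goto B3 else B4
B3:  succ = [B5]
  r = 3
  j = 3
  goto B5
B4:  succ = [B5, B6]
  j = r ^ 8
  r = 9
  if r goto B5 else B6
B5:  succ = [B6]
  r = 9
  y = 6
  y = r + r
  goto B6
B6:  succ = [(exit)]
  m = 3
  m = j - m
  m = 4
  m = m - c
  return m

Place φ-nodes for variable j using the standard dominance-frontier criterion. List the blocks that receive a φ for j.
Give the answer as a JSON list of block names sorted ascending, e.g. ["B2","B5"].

Answer: ["B5", "B6"]

Derivation:
idom tree: B1←B0 B2←B0 B3←B0 B4←B2 B5←B0 B6←B0
Dom at joins:
  B3: preds {B0,B2}: {B0} ∩ {B0,B2} = {B0}; idom=B0
  B5: preds {B1,B3,B4}: {B0,B1} ∩ {B0,B3} ∩ {B0,B2,B4} = {B0}; idom=B0
  B6: preds {B4,B5}: {B0,B2,B4} ∩ {B0,B5} = {B0}; idom=B0

Frontier:
  B3←B0: walk · to B0
  B3←B2: walk B2 to B0
  B5←B1: walk B1 to B0
  B5←B3: walk B3 to B0
  B5←B4: walk B4→B2 to B0
  B6←B4: walk B4→B2 to B0
  B6←B5: walk B5 to B0
  B0: DF=∅
  B1: DF={B5}
  B2: DF={B3,B5,B6}
  B3: DF={B5}
  B4: DF={B5,B6}
  B5: DF={B6}
  B6: DF=∅

φ for j: defs {B1,B3,B4}
  DF⁺ = {B5,B6}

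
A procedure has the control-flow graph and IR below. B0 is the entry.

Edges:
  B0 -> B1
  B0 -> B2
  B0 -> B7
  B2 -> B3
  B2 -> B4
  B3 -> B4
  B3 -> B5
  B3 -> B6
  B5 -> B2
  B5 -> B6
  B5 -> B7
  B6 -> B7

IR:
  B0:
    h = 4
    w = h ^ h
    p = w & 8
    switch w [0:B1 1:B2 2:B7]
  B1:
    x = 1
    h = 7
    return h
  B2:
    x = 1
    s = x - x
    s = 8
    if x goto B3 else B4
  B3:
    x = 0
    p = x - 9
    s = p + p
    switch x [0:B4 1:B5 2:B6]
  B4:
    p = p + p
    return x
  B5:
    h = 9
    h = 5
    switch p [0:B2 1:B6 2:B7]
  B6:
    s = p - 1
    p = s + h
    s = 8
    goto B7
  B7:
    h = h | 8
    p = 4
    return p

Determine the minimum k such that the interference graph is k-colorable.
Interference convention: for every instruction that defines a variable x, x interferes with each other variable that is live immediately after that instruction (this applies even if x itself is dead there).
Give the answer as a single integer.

Answer: 4

Analysis:
def/use:
  B0: {h,p,w} / ∅
  B1: {h,x} / ∅
  B2: {s,x} / ∅
  B3: {p,s,x} / ∅
  B4: {p} / {p,x}
  B5: {h} / {p}
  B6: {p,s} / {h,p}
  B7: {h,p} / {h}

Live sets:
  live B0: ∅→{h,p}
  live B1: ∅→∅
  live B2: {h,p}→{h,p,x}
  live B3: {h}→{h,p,x}
  live B4: {p,x}→∅
  live B5: {p}→{h,p}
  live B6: {h,p}→{h}
  live B7: {h}→∅

Interference:
  h: {p,s,w,x}
  p: {h,s,w,x}
  s: {h,p,x}
  w: {h,p}
  x: {h,p,s}

Colouring:
  lower bound: {h,p,s,x} mutually conflict ⇒ χ ≥ 4
  4-colouring: r0={h}  r1={p}  r2={s,w}  r3={x}
  χ = 4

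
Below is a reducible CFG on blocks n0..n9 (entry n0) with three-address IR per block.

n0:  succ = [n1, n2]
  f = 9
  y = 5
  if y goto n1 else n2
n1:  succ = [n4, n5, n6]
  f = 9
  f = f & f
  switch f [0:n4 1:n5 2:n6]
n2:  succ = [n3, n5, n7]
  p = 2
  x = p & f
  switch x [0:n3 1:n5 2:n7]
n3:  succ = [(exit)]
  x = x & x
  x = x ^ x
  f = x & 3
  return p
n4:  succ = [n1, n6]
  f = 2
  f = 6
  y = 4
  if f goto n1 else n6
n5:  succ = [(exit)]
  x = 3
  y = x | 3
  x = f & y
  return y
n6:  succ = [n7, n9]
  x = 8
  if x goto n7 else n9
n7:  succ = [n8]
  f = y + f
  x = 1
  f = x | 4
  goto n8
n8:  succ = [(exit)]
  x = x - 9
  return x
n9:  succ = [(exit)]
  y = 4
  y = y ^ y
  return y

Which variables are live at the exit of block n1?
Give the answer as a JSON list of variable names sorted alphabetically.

Answer: ["f", "y"]

Derivation:
def/use:
  n0 def {f,y} use ∅
  n1 def {f} use ∅
  n2 def {p,x} use {f}
  n3 def {f,x} use {p,x}
  n4 def {f,y} use ∅
  n5 def {x,y} use {f}
  n6 def {x} use ∅
  n7 def {f,x} use {f,y}
  n8 def {x} use {x}
  n9 def {y} use ∅

Backward fixpoint:
  live n0: ∅→{f,y}
  live n1: {y}→{f,y}
  live n2: {f,y}→{f,p,x,y}
  live n3: {p,x}→∅
  live n4: ∅→{f,y}
  live n5: {f}→∅
  live n6: {f,y}→{f,y}
  live n7: {f,y}→{x}
  live n8: {x}→∅
  live n9: ∅→∅

live-out(n1) = ["f", "y"]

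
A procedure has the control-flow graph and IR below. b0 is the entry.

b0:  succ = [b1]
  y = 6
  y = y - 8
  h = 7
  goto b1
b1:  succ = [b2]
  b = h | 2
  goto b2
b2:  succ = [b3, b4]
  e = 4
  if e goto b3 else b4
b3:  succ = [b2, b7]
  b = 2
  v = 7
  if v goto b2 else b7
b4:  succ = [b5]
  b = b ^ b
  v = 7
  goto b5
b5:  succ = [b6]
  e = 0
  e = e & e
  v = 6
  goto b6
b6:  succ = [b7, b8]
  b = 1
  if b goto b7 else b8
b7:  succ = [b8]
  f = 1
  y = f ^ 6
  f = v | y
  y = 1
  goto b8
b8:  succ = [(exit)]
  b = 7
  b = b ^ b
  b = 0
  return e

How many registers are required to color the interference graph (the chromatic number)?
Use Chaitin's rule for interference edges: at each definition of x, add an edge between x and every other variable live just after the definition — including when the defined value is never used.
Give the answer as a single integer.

Answer: 3

Derivation:
Per-block:
  b0: {h,y} / ∅
  b1: {b} / {h}
  b2: {e} / ∅
  b3: {b,v} / ∅
  b4: {b,v} / {b}
  b5: {e,v} / ∅
  b6: {b} / ∅
  b7: {f,y} / {v}
  b8: {b} / {e}

Liveness:
  b0: in=∅ out={h}
  b1: in={h} out={b}
  b2: in={b} out={b,e}
  b3: in={e} out={b,e,v}
  b4: in={b} out=∅
  b5: in=∅ out={e,v}
  b6: in={e,v} out={e,v}
  b7: in={e,v} out={e}
  b8: in={e} out=∅

Interference:
  b↔{e,v}
  e↔{b,f,v,y}
  f↔{e,v}
  h↔∅
  v↔{b,e,f,y}
  y↔{e,v}

Registers:
  lower bound: {b,e,v} mutually conflict ⇒ χ ≥ 3
  assign b→c2 e→c0 f→c2 h→c0 v→c1 y→c2 — no edge inside a register ⇒ χ ≤ 3
  χ = 3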